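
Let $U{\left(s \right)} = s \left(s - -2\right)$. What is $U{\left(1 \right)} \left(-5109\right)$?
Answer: $-15327$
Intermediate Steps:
$U{\left(s \right)} = s \left(2 + s\right)$ ($U{\left(s \right)} = s \left(s + 2\right) = s \left(2 + s\right)$)
$U{\left(1 \right)} \left(-5109\right) = 1 \left(2 + 1\right) \left(-5109\right) = 1 \cdot 3 \left(-5109\right) = 3 \left(-5109\right) = -15327$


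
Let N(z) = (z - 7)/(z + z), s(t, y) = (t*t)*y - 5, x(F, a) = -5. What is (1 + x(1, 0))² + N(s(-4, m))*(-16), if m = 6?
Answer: 112/13 ≈ 8.6154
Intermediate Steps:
s(t, y) = -5 + y*t² (s(t, y) = t²*y - 5 = y*t² - 5 = -5 + y*t²)
N(z) = (-7 + z)/(2*z) (N(z) = (-7 + z)/((2*z)) = (-7 + z)*(1/(2*z)) = (-7 + z)/(2*z))
(1 + x(1, 0))² + N(s(-4, m))*(-16) = (1 - 5)² + ((-7 + (-5 + 6*(-4)²))/(2*(-5 + 6*(-4)²)))*(-16) = (-4)² + ((-7 + (-5 + 6*16))/(2*(-5 + 6*16)))*(-16) = 16 + ((-7 + (-5 + 96))/(2*(-5 + 96)))*(-16) = 16 + ((½)*(-7 + 91)/91)*(-16) = 16 + ((½)*(1/91)*84)*(-16) = 16 + (6/13)*(-16) = 16 - 96/13 = 112/13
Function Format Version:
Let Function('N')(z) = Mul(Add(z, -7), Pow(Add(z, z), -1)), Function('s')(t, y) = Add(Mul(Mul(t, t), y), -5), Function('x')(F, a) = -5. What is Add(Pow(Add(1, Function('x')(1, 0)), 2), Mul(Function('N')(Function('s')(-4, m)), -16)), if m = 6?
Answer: Rational(112, 13) ≈ 8.6154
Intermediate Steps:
Function('s')(t, y) = Add(-5, Mul(y, Pow(t, 2))) (Function('s')(t, y) = Add(Mul(Pow(t, 2), y), -5) = Add(Mul(y, Pow(t, 2)), -5) = Add(-5, Mul(y, Pow(t, 2))))
Function('N')(z) = Mul(Rational(1, 2), Pow(z, -1), Add(-7, z)) (Function('N')(z) = Mul(Add(-7, z), Pow(Mul(2, z), -1)) = Mul(Add(-7, z), Mul(Rational(1, 2), Pow(z, -1))) = Mul(Rational(1, 2), Pow(z, -1), Add(-7, z)))
Add(Pow(Add(1, Function('x')(1, 0)), 2), Mul(Function('N')(Function('s')(-4, m)), -16)) = Add(Pow(Add(1, -5), 2), Mul(Mul(Rational(1, 2), Pow(Add(-5, Mul(6, Pow(-4, 2))), -1), Add(-7, Add(-5, Mul(6, Pow(-4, 2))))), -16)) = Add(Pow(-4, 2), Mul(Mul(Rational(1, 2), Pow(Add(-5, Mul(6, 16)), -1), Add(-7, Add(-5, Mul(6, 16)))), -16)) = Add(16, Mul(Mul(Rational(1, 2), Pow(Add(-5, 96), -1), Add(-7, Add(-5, 96))), -16)) = Add(16, Mul(Mul(Rational(1, 2), Pow(91, -1), Add(-7, 91)), -16)) = Add(16, Mul(Mul(Rational(1, 2), Rational(1, 91), 84), -16)) = Add(16, Mul(Rational(6, 13), -16)) = Add(16, Rational(-96, 13)) = Rational(112, 13)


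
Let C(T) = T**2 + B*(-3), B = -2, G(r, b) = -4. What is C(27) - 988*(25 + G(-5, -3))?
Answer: -20013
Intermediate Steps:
C(T) = 6 + T**2 (C(T) = T**2 - 2*(-3) = T**2 + 6 = 6 + T**2)
C(27) - 988*(25 + G(-5, -3)) = (6 + 27**2) - 988*(25 - 4) = (6 + 729) - 988*21 = 735 - 20748 = -20013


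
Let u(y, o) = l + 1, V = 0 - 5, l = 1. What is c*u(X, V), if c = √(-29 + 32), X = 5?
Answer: 2*√3 ≈ 3.4641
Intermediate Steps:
V = -5
u(y, o) = 2 (u(y, o) = 1 + 1 = 2)
c = √3 ≈ 1.7320
c*u(X, V) = √3*2 = 2*√3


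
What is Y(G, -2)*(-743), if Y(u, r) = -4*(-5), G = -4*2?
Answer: -14860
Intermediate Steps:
G = -8
Y(u, r) = 20
Y(G, -2)*(-743) = 20*(-743) = -14860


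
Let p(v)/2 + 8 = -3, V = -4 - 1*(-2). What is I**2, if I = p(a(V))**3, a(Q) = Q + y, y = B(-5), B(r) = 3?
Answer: 113379904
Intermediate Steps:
y = 3
V = -2 (V = -4 + 2 = -2)
a(Q) = 3 + Q (a(Q) = Q + 3 = 3 + Q)
p(v) = -22 (p(v) = -16 + 2*(-3) = -16 - 6 = -22)
I = -10648 (I = (-22)**3 = -10648)
I**2 = (-10648)**2 = 113379904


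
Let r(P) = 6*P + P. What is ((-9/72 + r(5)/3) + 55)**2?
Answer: 2550409/576 ≈ 4427.8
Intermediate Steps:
r(P) = 7*P
((-9/72 + r(5)/3) + 55)**2 = ((-9/72 + (7*5)/3) + 55)**2 = ((-9*1/72 + 35*(1/3)) + 55)**2 = ((-1/8 + 35/3) + 55)**2 = (277/24 + 55)**2 = (1597/24)**2 = 2550409/576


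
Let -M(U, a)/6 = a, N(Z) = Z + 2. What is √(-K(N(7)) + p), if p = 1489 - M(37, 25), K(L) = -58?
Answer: √1697 ≈ 41.195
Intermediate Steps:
N(Z) = 2 + Z
M(U, a) = -6*a
p = 1639 (p = 1489 - (-6)*25 = 1489 - 1*(-150) = 1489 + 150 = 1639)
√(-K(N(7)) + p) = √(-1*(-58) + 1639) = √(58 + 1639) = √1697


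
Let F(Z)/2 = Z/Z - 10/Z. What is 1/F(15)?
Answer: 3/2 ≈ 1.5000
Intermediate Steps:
F(Z) = 2 - 20/Z (F(Z) = 2*(Z/Z - 10/Z) = 2*(1 - 10/Z) = 2 - 20/Z)
1/F(15) = 1/(2 - 20/15) = 1/(2 - 20*1/15) = 1/(2 - 4/3) = 1/(⅔) = 3/2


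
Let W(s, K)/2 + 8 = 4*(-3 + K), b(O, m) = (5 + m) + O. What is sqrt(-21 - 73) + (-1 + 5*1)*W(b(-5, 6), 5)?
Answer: I*sqrt(94) ≈ 9.6954*I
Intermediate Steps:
b(O, m) = 5 + O + m
W(s, K) = -40 + 8*K (W(s, K) = -16 + 2*(4*(-3 + K)) = -16 + 2*(-12 + 4*K) = -16 + (-24 + 8*K) = -40 + 8*K)
sqrt(-21 - 73) + (-1 + 5*1)*W(b(-5, 6), 5) = sqrt(-21 - 73) + (-1 + 5*1)*(-40 + 8*5) = sqrt(-94) + (-1 + 5)*(-40 + 40) = I*sqrt(94) + 4*0 = I*sqrt(94) + 0 = I*sqrt(94)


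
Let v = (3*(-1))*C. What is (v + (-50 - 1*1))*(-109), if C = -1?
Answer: 5232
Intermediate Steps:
v = 3 (v = (3*(-1))*(-1) = -3*(-1) = 3)
(v + (-50 - 1*1))*(-109) = (3 + (-50 - 1*1))*(-109) = (3 + (-50 - 1))*(-109) = (3 - 51)*(-109) = -48*(-109) = 5232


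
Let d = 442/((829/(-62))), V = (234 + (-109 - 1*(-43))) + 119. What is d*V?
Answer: -7864948/829 ≈ -9487.3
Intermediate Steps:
V = 287 (V = (234 + (-109 + 43)) + 119 = (234 - 66) + 119 = 168 + 119 = 287)
d = -27404/829 (d = 442/((829*(-1/62))) = 442/(-829/62) = 442*(-62/829) = -27404/829 ≈ -33.057)
d*V = -27404/829*287 = -7864948/829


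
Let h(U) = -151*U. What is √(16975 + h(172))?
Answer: I*√8997 ≈ 94.853*I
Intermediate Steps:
√(16975 + h(172)) = √(16975 - 151*172) = √(16975 - 25972) = √(-8997) = I*√8997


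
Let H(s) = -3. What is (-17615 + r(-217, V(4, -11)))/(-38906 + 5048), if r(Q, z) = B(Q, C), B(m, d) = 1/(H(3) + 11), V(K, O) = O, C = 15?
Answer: 46973/90288 ≈ 0.52026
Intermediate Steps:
B(m, d) = 1/8 (B(m, d) = 1/(-3 + 11) = 1/8)
r(Q, z) = 1/8
(-17615 + r(-217, V(4, -11)))/(-38906 + 5048) = (-17615 + 1/8)/(-38906 + 5048) = -140919/8/(-33858) = -140919/8*(-1/33858) = 46973/90288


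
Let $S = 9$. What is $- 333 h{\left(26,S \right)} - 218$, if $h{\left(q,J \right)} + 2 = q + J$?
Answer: $-11207$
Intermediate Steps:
$h{\left(q,J \right)} = -2 + J + q$ ($h{\left(q,J \right)} = -2 + \left(q + J\right) = -2 + \left(J + q\right) = -2 + J + q$)
$- 333 h{\left(26,S \right)} - 218 = - 333 \left(-2 + 9 + 26\right) - 218 = \left(-333\right) 33 - 218 = -10989 - 218 = -11207$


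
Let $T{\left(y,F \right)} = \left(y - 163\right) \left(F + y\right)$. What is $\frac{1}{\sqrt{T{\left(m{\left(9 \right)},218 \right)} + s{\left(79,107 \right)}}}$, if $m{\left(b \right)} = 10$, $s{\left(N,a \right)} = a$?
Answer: $- \frac{i \sqrt{34777}}{34777} \approx - 0.0053623 i$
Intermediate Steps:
$T{\left(y,F \right)} = \left(-163 + y\right) \left(F + y\right)$
$\frac{1}{\sqrt{T{\left(m{\left(9 \right)},218 \right)} + s{\left(79,107 \right)}}} = \frac{1}{\sqrt{\left(10^{2} - 35534 - 1630 + 218 \cdot 10\right) + 107}} = \frac{1}{\sqrt{\left(100 - 35534 - 1630 + 2180\right) + 107}} = \frac{1}{\sqrt{-34884 + 107}} = \frac{1}{\sqrt{-34777}} = \frac{1}{i \sqrt{34777}} = - \frac{i \sqrt{34777}}{34777}$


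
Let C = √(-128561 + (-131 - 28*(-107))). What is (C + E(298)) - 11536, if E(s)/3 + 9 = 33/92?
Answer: -1063697/92 + 16*I*√491 ≈ -11562.0 + 354.54*I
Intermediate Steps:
E(s) = -2385/92 (E(s) = -27 + 3*(33/92) = -27 + 99/92 = -2385/92)
C = 16*I*√491 (C = √(-128561 + (-131 + 2996)) = √(-128561 + 2865) = √(-125696) = 16*I*√491 ≈ 354.54*I)
(C + E(298)) - 11536 = (16*I*√491 - 2385/92) - 11536 = (-2385/92 + 16*I*√491) - 11536 = -1063697/92 + 16*I*√491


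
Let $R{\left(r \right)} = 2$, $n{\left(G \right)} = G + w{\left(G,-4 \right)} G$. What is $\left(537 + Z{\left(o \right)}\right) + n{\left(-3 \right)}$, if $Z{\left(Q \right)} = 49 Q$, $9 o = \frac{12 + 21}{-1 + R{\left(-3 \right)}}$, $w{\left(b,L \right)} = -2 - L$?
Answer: $\frac{2123}{3} \approx 707.67$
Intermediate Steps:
$n{\left(G \right)} = 3 G$ ($n{\left(G \right)} = G + \left(-2 - -4\right) G = G + \left(-2 + 4\right) G = G + 2 G = 3 G$)
$o = \frac{11}{3}$ ($o = \frac{\left(12 + 21\right) \frac{1}{-1 + 2}}{9} = \frac{33 \cdot 1^{-1}}{9} = \frac{33 \cdot 1}{9} = \frac{1}{9} \cdot 33 = \frac{11}{3} \approx 3.6667$)
$\left(537 + Z{\left(o \right)}\right) + n{\left(-3 \right)} = \left(537 + 49 \cdot \frac{11}{3}\right) + 3 \left(-3\right) = \left(537 + \frac{539}{3}\right) - 9 = \frac{2150}{3} - 9 = \frac{2123}{3}$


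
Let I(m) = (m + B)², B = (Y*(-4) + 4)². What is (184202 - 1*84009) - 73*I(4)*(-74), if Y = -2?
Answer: 118425601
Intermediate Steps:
B = 144 (B = (-2*(-4) + 4)² = (8 + 4)² = 12² = 144)
I(m) = (144 + m)² (I(m) = (m + 144)² = (144 + m)²)
(184202 - 1*84009) - 73*I(4)*(-74) = (184202 - 1*84009) - 73*(144 + 4)²*(-74) = (184202 - 84009) - 73*148²*(-74) = 100193 - 73*21904*(-74) = 100193 - 1598992*(-74) = 100193 + 118325408 = 118425601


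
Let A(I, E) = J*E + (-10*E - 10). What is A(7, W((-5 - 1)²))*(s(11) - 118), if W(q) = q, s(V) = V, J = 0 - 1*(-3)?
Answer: 28034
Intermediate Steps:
J = 3 (J = 0 + 3 = 3)
A(I, E) = -10 - 7*E (A(I, E) = 3*E + (-10*E - 10) = 3*E + (-10 - 10*E) = -10 - 7*E)
A(7, W((-5 - 1)²))*(s(11) - 118) = (-10 - 7*(-5 - 1)²)*(11 - 118) = (-10 - 7*(-6)²)*(-107) = (-10 - 7*36)*(-107) = (-10 - 252)*(-107) = -262*(-107) = 28034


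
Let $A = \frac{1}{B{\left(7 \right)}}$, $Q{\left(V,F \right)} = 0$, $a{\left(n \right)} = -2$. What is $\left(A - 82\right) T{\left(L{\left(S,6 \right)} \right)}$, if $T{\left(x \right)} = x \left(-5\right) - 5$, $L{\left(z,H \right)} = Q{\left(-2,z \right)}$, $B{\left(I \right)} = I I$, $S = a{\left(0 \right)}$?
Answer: $\frac{20085}{49} \approx 409.9$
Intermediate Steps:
$S = -2$
$B{\left(I \right)} = I^{2}$
$L{\left(z,H \right)} = 0$
$A = \frac{1}{49}$ ($A = \frac{1}{7^{2}} = \frac{1}{49} \approx 0.020408$)
$T{\left(x \right)} = -5 - 5 x$ ($T{\left(x \right)} = - 5 x - 5 = -5 - 5 x$)
$\left(A - 82\right) T{\left(L{\left(S,6 \right)} \right)} = \left(\frac{1}{49} - 82\right) \left(-5 - 0\right) = - \frac{4017 \left(-5 + 0\right)}{49} = \left(- \frac{4017}{49}\right) \left(-5\right) = \frac{20085}{49}$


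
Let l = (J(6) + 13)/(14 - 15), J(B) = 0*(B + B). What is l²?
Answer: 169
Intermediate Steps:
J(B) = 0 (J(B) = 0*(2*B) = 0)
l = -13 (l = (0 + 13)/(14 - 15) = 13/(-1) = 13*(-1) = -13)
l² = (-13)² = 169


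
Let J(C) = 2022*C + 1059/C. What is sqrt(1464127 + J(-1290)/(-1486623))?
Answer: sqrt(598298448160548816147870)/639247890 ≈ 1210.0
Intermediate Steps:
J(C) = 1059/C + 2022*C
sqrt(1464127 + J(-1290)/(-1486623)) = sqrt(1464127 + (1059/(-1290) + 2022*(-1290))/(-1486623)) = sqrt(1464127 + (1059*(-1/1290) - 2608380)*(-1/1486623)) = sqrt(1464127 + (-353/430 - 2608380)*(-1/1486623)) = sqrt(1464127 - 1121603753/430*(-1/1486623)) = sqrt(1464127 + 1121603753/639247890) = sqrt(935941217045783/639247890) = sqrt(598298448160548816147870)/639247890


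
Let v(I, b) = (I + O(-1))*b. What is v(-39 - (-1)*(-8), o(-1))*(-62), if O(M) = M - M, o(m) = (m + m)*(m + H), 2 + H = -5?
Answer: 46624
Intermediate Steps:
H = -7 (H = -2 - 5 = -7)
o(m) = 2*m*(-7 + m) (o(m) = (m + m)*(m - 7) = (2*m)*(-7 + m) = 2*m*(-7 + m))
O(M) = 0
v(I, b) = I*b (v(I, b) = (I + 0)*b = I*b)
v(-39 - (-1)*(-8), o(-1))*(-62) = ((-39 - (-1)*(-8))*(2*(-1)*(-7 - 1)))*(-62) = ((-39 - 1*8)*(2*(-1)*(-8)))*(-62) = ((-39 - 8)*16)*(-62) = -47*16*(-62) = -752*(-62) = 46624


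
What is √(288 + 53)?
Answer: √341 ≈ 18.466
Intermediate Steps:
√(288 + 53) = √341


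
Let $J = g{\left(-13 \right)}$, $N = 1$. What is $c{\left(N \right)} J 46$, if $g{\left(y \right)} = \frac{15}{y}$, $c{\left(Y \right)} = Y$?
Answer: $- \frac{690}{13} \approx -53.077$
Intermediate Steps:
$J = - \frac{15}{13}$ ($J = \frac{15}{-13} = 15 \left(- \frac{1}{13}\right) = - \frac{15}{13} \approx -1.1538$)
$c{\left(N \right)} J 46 = 1 \left(- \frac{15}{13}\right) 46 = \left(- \frac{15}{13}\right) 46 = - \frac{690}{13}$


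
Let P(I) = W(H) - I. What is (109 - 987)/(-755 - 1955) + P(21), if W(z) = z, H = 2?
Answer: -25306/1355 ≈ -18.676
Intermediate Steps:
P(I) = 2 - I
(109 - 987)/(-755 - 1955) + P(21) = (109 - 987)/(-755 - 1955) + (2 - 1*21) = -878/(-2710) + (2 - 21) = -878*(-1/2710) - 19 = 439/1355 - 19 = -25306/1355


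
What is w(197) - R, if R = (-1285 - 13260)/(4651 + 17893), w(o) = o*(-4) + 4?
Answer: -17659951/22544 ≈ -783.35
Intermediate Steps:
w(o) = 4 - 4*o (w(o) = -4*o + 4 = 4 - 4*o)
R = -14545/22544 ≈ -0.64518
w(197) - R = (4 - 4*197) - 1*(-14545/22544) = (4 - 788) + 14545/22544 = -784 + 14545/22544 = -17659951/22544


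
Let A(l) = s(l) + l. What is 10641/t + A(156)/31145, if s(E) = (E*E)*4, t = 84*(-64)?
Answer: 12849737/11162368 ≈ 1.1512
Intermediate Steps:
t = -5376
s(E) = 4*E² (s(E) = E²*4 = 4*E²)
A(l) = l + 4*l² (A(l) = 4*l² + l = l + 4*l²)
10641/t + A(156)/31145 = 10641/(-5376) + (156*(1 + 4*156))/31145 = 10641*(-1/5376) + (156*(1 + 624))*(1/31145) = -3547/1792 + (156*625)*(1/31145) = -3547/1792 + 97500*(1/31145) = -3547/1792 + 19500/6229 = 12849737/11162368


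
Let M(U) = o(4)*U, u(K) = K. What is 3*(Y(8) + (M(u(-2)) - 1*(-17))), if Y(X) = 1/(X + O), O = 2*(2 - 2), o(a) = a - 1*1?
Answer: 267/8 ≈ 33.375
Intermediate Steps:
o(a) = -1 + a (o(a) = a - 1 = -1 + a)
O = 0 (O = 2*0 = 0)
M(U) = 3*U (M(U) = (-1 + 4)*U = 3*U)
Y(X) = 1/X (Y(X) = 1/(X + 0) = 1/X)
3*(Y(8) + (M(u(-2)) - 1*(-17))) = 3*(1/8 + (3*(-2) - 1*(-17))) = 3*(1/8 + (-6 + 17)) = 3*(1/8 + 11) = 3*(89/8) = 267/8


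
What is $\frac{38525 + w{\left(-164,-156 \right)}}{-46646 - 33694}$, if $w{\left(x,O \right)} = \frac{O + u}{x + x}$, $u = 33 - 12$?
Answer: $- \frac{2527267}{5270304} \approx -0.47953$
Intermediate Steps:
$u = 21$
$w{\left(x,O \right)} = \frac{21 + O}{2 x}$ ($w{\left(x,O \right)} = \frac{O + 21}{x + x} = \frac{21 + O}{2 x}$)
$\frac{38525 + w{\left(-164,-156 \right)}}{-46646 - 33694} = \frac{38525 + \frac{21 - 156}{2 \left(-164\right)}}{-46646 - 33694} = \frac{38525 + \frac{1}{2} \left(- \frac{1}{164}\right) \left(-135\right)}{-80340} = \left(38525 + \frac{135}{328}\right) \left(- \frac{1}{80340}\right) = \frac{12636335}{328} \left(- \frac{1}{80340}\right) = - \frac{2527267}{5270304}$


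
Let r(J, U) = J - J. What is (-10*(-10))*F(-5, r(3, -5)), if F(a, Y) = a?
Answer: -500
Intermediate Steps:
r(J, U) = 0
(-10*(-10))*F(-5, r(3, -5)) = -10*(-10)*(-5) = 100*(-5) = -500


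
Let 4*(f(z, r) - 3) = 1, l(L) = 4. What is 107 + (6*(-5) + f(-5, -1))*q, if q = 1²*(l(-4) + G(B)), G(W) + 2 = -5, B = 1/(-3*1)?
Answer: 749/4 ≈ 187.25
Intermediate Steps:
f(z, r) = 13/4 (f(z, r) = 3 + (¼)*1 = 3 + ¼ = 13/4)
B = -⅓ (B = 1/(-3) = -⅓ ≈ -0.33333)
G(W) = -7 (G(W) = -2 - 5 = -7)
q = -3 (q = 1²*(4 - 7) = 1*(-3) = -3)
107 + (6*(-5) + f(-5, -1))*q = 107 + (6*(-5) + 13/4)*(-3) = 107 + (-30 + 13/4)*(-3) = 107 - 107/4*(-3) = 107 + 321/4 = 749/4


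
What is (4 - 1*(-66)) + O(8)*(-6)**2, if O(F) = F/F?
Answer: 106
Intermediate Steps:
O(F) = 1
(4 - 1*(-66)) + O(8)*(-6)**2 = (4 - 1*(-66)) + 1*(-6)**2 = (4 + 66) + 1*36 = 70 + 36 = 106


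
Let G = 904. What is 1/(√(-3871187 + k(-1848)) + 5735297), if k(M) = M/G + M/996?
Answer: 53791350563/308509407817821659 - 2*I*√85132947230698/308509407817821659 ≈ 1.7436e-7 - 5.9815e-11*I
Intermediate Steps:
k(M) = 475*M/225096 (k(M) = M/904 + M/996 = 475*M/225096)
1/(√(-3871187 + k(-1848)) + 5735297) = 1/(√(-3871187 + (475/225096)*(-1848)) + 5735297) = 1/(√(-3871187 - 36575/9379) + 5735297) = 1/(√(-36307899448/9379) + 5735297) = 1/(2*I*√85132947230698/9379 + 5735297) = 1/(5735297 + 2*I*√85132947230698/9379)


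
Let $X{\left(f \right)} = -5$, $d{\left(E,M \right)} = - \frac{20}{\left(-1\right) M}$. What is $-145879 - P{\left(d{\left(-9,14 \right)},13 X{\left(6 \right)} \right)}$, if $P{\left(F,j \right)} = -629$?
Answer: $-145250$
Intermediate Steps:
$d{\left(E,M \right)} = \frac{20}{M}$ ($d{\left(E,M \right)} = - 20 \left(- \frac{1}{M}\right) = \frac{20}{M}$)
$-145879 - P{\left(d{\left(-9,14 \right)},13 X{\left(6 \right)} \right)} = -145879 - -629 = -145879 + 629 = -145250$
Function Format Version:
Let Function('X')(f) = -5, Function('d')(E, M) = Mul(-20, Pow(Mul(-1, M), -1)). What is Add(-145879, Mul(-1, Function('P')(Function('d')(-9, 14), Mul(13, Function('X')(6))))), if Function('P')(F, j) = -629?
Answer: -145250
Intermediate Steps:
Function('d')(E, M) = Mul(20, Pow(M, -1)) (Function('d')(E, M) = Mul(-20, Mul(-1, Pow(M, -1))) = Mul(20, Pow(M, -1)))
Add(-145879, Mul(-1, Function('P')(Function('d')(-9, 14), Mul(13, Function('X')(6))))) = Add(-145879, Mul(-1, -629)) = Add(-145879, 629) = -145250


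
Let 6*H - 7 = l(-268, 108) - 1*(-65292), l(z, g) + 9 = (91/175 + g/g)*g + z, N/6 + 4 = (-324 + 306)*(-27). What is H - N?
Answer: 199309/25 ≈ 7972.4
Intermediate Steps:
N = 2892 (N = -24 + 6*((-324 + 306)*(-27)) = -24 + 6*(-18*(-27)) = -24 + 6*486 = -24 + 2916 = 2892)
l(z, g) = -9 + z + 38*g/25 (l(z, g) = -9 + ((91/175 + g/g)*g + z) = -9 + ((91*(1/175) + 1)*g + z) = -9 + ((13/25 + 1)*g + z) = -9 + (38*g/25 + z) = -9 + (z + 38*g/25) = -9 + z + 38*g/25)
H = 271609/25 (H = 7/6 + ((-9 - 268 + (38/25)*108) - 1*(-65292))/6 = 7/6 + ((-9 - 268 + 4104/25) + 65292)/6 = 7/6 + (-2821/25 + 65292)/6 = 7/6 + (1/6)*(1629479/25) = 7/6 + 1629479/150 = 271609/25 ≈ 10864.)
H - N = 271609/25 - 1*2892 = 271609/25 - 2892 = 199309/25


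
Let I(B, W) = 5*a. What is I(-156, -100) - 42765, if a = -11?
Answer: -42820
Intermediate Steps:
I(B, W) = -55 (I(B, W) = 5*(-11) = -55)
I(-156, -100) - 42765 = -55 - 42765 = -42820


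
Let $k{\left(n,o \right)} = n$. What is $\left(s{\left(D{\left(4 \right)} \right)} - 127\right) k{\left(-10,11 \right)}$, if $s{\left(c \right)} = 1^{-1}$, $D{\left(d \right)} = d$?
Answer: $1260$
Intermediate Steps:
$s{\left(c \right)} = 1$
$\left(s{\left(D{\left(4 \right)} \right)} - 127\right) k{\left(-10,11 \right)} = \left(1 - 127\right) \left(-10\right) = \left(-126\right) \left(-10\right) = 1260$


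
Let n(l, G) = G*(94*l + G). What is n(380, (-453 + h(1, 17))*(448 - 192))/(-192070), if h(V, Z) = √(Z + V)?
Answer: -4653689856/96035 + 75346944*√2/96035 ≈ -47349.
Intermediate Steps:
h(V, Z) = √(V + Z)
n(l, G) = G*(G + 94*l)
n(380, (-453 + h(1, 17))*(448 - 192))/(-192070) = (((-453 + √(1 + 17))*(448 - 192))*((-453 + √(1 + 17))*(448 - 192) + 94*380))/(-192070) = (((-453 + √18)*256)*((-453 + √18)*256 + 35720))*(-1/192070) = (((-453 + 3*√2)*256)*((-453 + 3*√2)*256 + 35720))*(-1/192070) = ((-115968 + 768*√2)*((-115968 + 768*√2) + 35720))*(-1/192070) = ((-115968 + 768*√2)*(-80248 + 768*√2))*(-1/192070) = -(-115968 + 768*√2)*(-80248 + 768*√2)/192070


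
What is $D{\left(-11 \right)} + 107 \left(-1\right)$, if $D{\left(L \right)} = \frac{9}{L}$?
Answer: $- \frac{1186}{11} \approx -107.82$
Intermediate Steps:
$D{\left(-11 \right)} + 107 \left(-1\right) = \frac{9}{-11} + 107 \left(-1\right) = 9 \left(- \frac{1}{11}\right) - 107 = - \frac{9}{11} - 107 = - \frac{1186}{11}$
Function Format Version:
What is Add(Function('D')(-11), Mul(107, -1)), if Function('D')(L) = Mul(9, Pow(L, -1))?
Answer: Rational(-1186, 11) ≈ -107.82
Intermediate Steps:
Add(Function('D')(-11), Mul(107, -1)) = Add(Mul(9, Pow(-11, -1)), Mul(107, -1)) = Add(Mul(9, Rational(-1, 11)), -107) = Add(Rational(-9, 11), -107) = Rational(-1186, 11)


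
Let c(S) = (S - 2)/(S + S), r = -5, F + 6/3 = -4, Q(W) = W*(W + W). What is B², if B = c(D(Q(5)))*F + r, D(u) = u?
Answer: 38809/625 ≈ 62.094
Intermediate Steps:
Q(W) = 2*W² (Q(W) = W*(2*W) = 2*W²)
F = -6 (F = -2 - 4 = -6)
c(S) = (-2 + S)/(2*S) (c(S) = (-2 + S)/((2*S)) = (-2 + S)*(1/(2*S)) = (-2 + S)/(2*S))
B = -197/25 (B = ((-2 + 2*5²)/(2*((2*5²))))*(-6) - 5 = ((-2 + 2*25)/(2*((2*25))))*(-6) - 5 = ((½)*(-2 + 50)/50)*(-6) - 5 = ((½)*(1/50)*48)*(-6) - 5 = (12/25)*(-6) - 5 = -72/25 - 5 = -197/25 ≈ -7.8800)
B² = (-197/25)² = 38809/625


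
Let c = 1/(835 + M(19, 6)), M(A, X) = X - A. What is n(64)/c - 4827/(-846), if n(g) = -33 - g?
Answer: -22483379/282 ≈ -79728.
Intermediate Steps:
c = 1/822 (c = 1/(835 + (6 - 1*19)) = 1/(835 + (6 - 19)) = 1/(835 - 13) = 1/822 ≈ 0.0012165)
n(64)/c - 4827/(-846) = (-33 - 1*64)/(1/822) - 4827/(-846) = (-33 - 64)*822 - 4827*(-1/846) = -97*822 + 1609/282 = -79734 + 1609/282 = -22483379/282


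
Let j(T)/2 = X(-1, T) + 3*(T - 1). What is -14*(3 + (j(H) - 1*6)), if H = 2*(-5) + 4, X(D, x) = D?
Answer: 658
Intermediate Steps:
H = -6 (H = -10 + 4 = -6)
j(T) = -8 + 6*T (j(T) = 2*(-1 + 3*(T - 1)) = 2*(-1 + 3*(-1 + T)) = 2*(-1 + (-3 + 3*T)) = 2*(-4 + 3*T) = -8 + 6*T)
-14*(3 + (j(H) - 1*6)) = -14*(3 + ((-8 + 6*(-6)) - 1*6)) = -14*(3 + ((-8 - 36) - 6)) = -14*(3 + (-44 - 6)) = -14*(3 - 50) = -14*(-47) = 658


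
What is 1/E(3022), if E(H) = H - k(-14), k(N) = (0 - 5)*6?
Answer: 1/3052 ≈ 0.00032765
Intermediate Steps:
k(N) = -30 (k(N) = -5*6 = -30)
E(H) = 30 + H (E(H) = H - 1*(-30) = H + 30 = 30 + H)
1/E(3022) = 1/(30 + 3022) = 1/3052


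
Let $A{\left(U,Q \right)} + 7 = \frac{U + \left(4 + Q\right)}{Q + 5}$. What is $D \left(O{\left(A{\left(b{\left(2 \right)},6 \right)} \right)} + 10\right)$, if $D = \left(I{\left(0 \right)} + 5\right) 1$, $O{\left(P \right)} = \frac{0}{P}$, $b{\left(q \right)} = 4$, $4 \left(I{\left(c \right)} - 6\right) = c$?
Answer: $110$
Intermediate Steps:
$I{\left(c \right)} = 6 + \frac{c}{4}$
$A{\left(U,Q \right)} = -7 + \frac{4 + Q + U}{5 + Q}$ ($A{\left(U,Q \right)} = -7 + \frac{U + \left(4 + Q\right)}{Q + 5} = -7 + \frac{4 + Q + U}{5 + Q}$)
$O{\left(P \right)} = 0$
$D = 11$ ($D = \left(\left(6 + \frac{1}{4} \cdot 0\right) + 5\right) 1 = \left(\left(6 + 0\right) + 5\right) 1 = \left(6 + 5\right) 1 = 11 \cdot 1 = 11$)
$D \left(O{\left(A{\left(b{\left(2 \right)},6 \right)} \right)} + 10\right) = 11 \left(0 + 10\right) = 11 \cdot 10 = 110$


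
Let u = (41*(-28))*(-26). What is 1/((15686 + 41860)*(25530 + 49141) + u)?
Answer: 1/4297047214 ≈ 2.3272e-10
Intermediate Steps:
u = 29848 (u = -1148*(-26) = 29848)
1/((15686 + 41860)*(25530 + 49141) + u) = 1/((15686 + 41860)*(25530 + 49141) + 29848) = 1/(57546*74671 + 29848) = 1/(4297017366 + 29848) = 1/4297047214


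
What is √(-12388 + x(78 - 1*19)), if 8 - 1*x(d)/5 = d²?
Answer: I*√29753 ≈ 172.49*I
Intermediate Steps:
x(d) = 40 - 5*d²
√(-12388 + x(78 - 1*19)) = √(-12388 + (40 - 5*(78 - 1*19)²)) = √(-12388 + (40 - 5*(78 - 19)²)) = √(-12388 + (40 - 5*59²)) = √(-12388 + (40 - 5*3481)) = √(-12388 + (40 - 17405)) = √(-12388 - 17365) = √(-29753) = I*√29753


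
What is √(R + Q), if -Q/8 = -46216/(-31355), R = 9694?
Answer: 3*√1057658644990/31355 ≈ 98.398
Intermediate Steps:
Q = -369728/31355 (Q = -(-369728)/(-31355) = -(-369728)*(-1)/31355 = -8*46216/31355 = -369728/31355 ≈ -11.792)
√(R + Q) = √(9694 - 369728/31355) = √(303585642/31355) = 3*√1057658644990/31355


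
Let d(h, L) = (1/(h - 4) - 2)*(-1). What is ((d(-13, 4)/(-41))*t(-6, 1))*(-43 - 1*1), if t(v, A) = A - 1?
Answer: 0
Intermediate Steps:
t(v, A) = -1 + A
d(h, L) = 2 - 1/(-4 + h) (d(h, L) = (1/(-4 + h) - 2)*(-1) = (-2 + 1/(-4 + h))*(-1) = 2 - 1/(-4 + h))
((d(-13, 4)/(-41))*t(-6, 1))*(-43 - 1*1) = ((((-9 + 2*(-13))/(-4 - 13))/(-41))*(-1 + 1))*(-43 - 1*1) = ((((-9 - 26)/(-17))*(-1/41))*0)*(-43 - 1) = ((-1/17*(-35)*(-1/41))*0)*(-44) = (((35/17)*(-1/41))*0)*(-44) = -35/697*0*(-44) = 0*(-44) = 0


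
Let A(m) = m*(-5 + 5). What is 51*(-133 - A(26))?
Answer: -6783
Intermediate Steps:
A(m) = 0 (A(m) = m*0 = 0)
51*(-133 - A(26)) = 51*(-133 - 1*0) = 51*(-133 + 0) = 51*(-133) = -6783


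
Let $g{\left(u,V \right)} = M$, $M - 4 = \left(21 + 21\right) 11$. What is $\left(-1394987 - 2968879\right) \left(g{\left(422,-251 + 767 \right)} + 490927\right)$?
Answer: $-2144373205338$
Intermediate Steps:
$M = 466$ ($M = 4 + \left(21 + 21\right) 11 = 4 + 42 \cdot 11 = 4 + 462 = 466$)
$g{\left(u,V \right)} = 466$
$\left(-1394987 - 2968879\right) \left(g{\left(422,-251 + 767 \right)} + 490927\right) = \left(-1394987 - 2968879\right) \left(466 + 490927\right) = \left(-4363866\right) 491393 = -2144373205338$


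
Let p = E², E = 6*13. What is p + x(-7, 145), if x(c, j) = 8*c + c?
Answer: 6021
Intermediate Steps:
E = 78
x(c, j) = 9*c
p = 6084 (p = 78² = 6084)
p + x(-7, 145) = 6084 + 9*(-7) = 6084 - 63 = 6021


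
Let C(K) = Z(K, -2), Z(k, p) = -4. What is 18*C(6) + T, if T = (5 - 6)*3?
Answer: -75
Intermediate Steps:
C(K) = -4
T = -3 (T = -1*3 = -3)
18*C(6) + T = 18*(-4) - 3 = -72 - 3 = -75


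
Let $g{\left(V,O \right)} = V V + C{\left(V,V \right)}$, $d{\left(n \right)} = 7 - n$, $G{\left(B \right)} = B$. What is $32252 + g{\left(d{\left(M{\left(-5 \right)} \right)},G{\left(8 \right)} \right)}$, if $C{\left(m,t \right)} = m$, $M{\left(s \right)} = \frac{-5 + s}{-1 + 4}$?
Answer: $\frac{291322}{9} \approx 32369.0$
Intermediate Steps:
$M{\left(s \right)} = - \frac{5}{3} + \frac{s}{3}$ ($M{\left(s \right)} = \frac{-5 + s}{3} = \left(-5 + s\right) \frac{1}{3} = - \frac{5}{3} + \frac{s}{3}$)
$g{\left(V,O \right)} = V + V^{2}$ ($g{\left(V,O \right)} = V V + V = V^{2} + V = V + V^{2}$)
$32252 + g{\left(d{\left(M{\left(-5 \right)} \right)},G{\left(8 \right)} \right)} = 32252 + \left(7 - \left(- \frac{5}{3} + \frac{1}{3} \left(-5\right)\right)\right) \left(1 + \left(7 - \left(- \frac{5}{3} + \frac{1}{3} \left(-5\right)\right)\right)\right) = 32252 + \left(7 - \left(- \frac{5}{3} - \frac{5}{3}\right)\right) \left(1 + \left(7 - \left(- \frac{5}{3} - \frac{5}{3}\right)\right)\right) = 32252 + \left(7 - - \frac{10}{3}\right) \left(1 + \left(7 - - \frac{10}{3}\right)\right) = 32252 + \left(7 + \frac{10}{3}\right) \left(1 + \left(7 + \frac{10}{3}\right)\right) = 32252 + \frac{31 \left(1 + \frac{31}{3}\right)}{3} = 32252 + \frac{31}{3} \cdot \frac{34}{3} = 32252 + \frac{1054}{9} = \frac{291322}{9}$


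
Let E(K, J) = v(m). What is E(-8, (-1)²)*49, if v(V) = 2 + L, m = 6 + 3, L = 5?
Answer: 343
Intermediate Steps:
m = 9
v(V) = 7 (v(V) = 2 + 5 = 7)
E(K, J) = 7
E(-8, (-1)²)*49 = 7*49 = 343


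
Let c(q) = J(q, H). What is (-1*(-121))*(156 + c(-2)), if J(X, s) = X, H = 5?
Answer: 18634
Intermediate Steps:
c(q) = q
(-1*(-121))*(156 + c(-2)) = (-1*(-121))*(156 - 2) = 121*154 = 18634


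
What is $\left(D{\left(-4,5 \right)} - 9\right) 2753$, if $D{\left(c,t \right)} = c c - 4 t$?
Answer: $-35789$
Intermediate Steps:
$D{\left(c,t \right)} = c^{2} - 4 t$
$\left(D{\left(-4,5 \right)} - 9\right) 2753 = \left(\left(\left(-4\right)^{2} - 20\right) - 9\right) 2753 = \left(\left(16 - 20\right) - 9\right) 2753 = \left(-4 - 9\right) 2753 = \left(-13\right) 2753 = -35789$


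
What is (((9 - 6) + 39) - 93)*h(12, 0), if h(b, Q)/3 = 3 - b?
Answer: 1377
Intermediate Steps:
h(b, Q) = 9 - 3*b (h(b, Q) = 3*(3 - b) = 9 - 3*b)
(((9 - 6) + 39) - 93)*h(12, 0) = (((9 - 6) + 39) - 93)*(9 - 3*12) = ((3 + 39) - 93)*(9 - 36) = (42 - 93)*(-27) = -51*(-27) = 1377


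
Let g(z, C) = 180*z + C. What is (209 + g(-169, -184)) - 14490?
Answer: -44885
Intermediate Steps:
g(z, C) = C + 180*z
(209 + g(-169, -184)) - 14490 = (209 + (-184 + 180*(-169))) - 14490 = (209 + (-184 - 30420)) - 14490 = (209 - 30604) - 14490 = -30395 - 14490 = -44885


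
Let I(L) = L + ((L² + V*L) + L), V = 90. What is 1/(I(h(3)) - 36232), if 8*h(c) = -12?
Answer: -4/145471 ≈ -2.7497e-5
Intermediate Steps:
h(c) = -3/2 (h(c) = (⅛)*(-12) = -3/2)
I(L) = L² + 92*L (I(L) = L + ((L² + 90*L) + L) = L + (L² + 91*L) = L² + 92*L)
1/(I(h(3)) - 36232) = 1/(-3*(92 - 3/2)/2 - 36232) = 1/(-3/2*181/2 - 36232) = 1/(-543/4 - 36232) = 1/(-145471/4) = -4/145471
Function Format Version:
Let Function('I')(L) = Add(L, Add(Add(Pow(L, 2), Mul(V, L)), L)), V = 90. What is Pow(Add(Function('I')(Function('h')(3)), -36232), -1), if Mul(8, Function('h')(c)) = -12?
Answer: Rational(-4, 145471) ≈ -2.7497e-5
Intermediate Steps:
Function('h')(c) = Rational(-3, 2) (Function('h')(c) = Mul(Rational(1, 8), -12) = Rational(-3, 2))
Function('I')(L) = Add(Pow(L, 2), Mul(92, L)) (Function('I')(L) = Add(L, Add(Add(Pow(L, 2), Mul(90, L)), L)) = Add(L, Add(Pow(L, 2), Mul(91, L))) = Add(Pow(L, 2), Mul(92, L)))
Pow(Add(Function('I')(Function('h')(3)), -36232), -1) = Pow(Add(Mul(Rational(-3, 2), Add(92, Rational(-3, 2))), -36232), -1) = Pow(Add(Mul(Rational(-3, 2), Rational(181, 2)), -36232), -1) = Pow(Add(Rational(-543, 4), -36232), -1) = Pow(Rational(-145471, 4), -1) = Rational(-4, 145471)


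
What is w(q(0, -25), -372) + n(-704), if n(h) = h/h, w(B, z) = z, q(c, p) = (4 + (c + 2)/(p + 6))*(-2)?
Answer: -371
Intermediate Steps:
q(c, p) = -8 - 2*(2 + c)/(6 + p) (q(c, p) = (4 + (2 + c)/(6 + p))*(-2) = -8 - 2*(2 + c)/(6 + p))
n(h) = 1
w(q(0, -25), -372) + n(-704) = -372 + 1 = -371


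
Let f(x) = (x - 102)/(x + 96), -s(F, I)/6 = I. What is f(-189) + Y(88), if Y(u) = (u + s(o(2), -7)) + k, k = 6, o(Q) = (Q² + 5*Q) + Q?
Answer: 4313/31 ≈ 139.13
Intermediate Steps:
o(Q) = Q² + 6*Q
s(F, I) = -6*I
Y(u) = 48 + u (Y(u) = (u - 6*(-7)) + 6 = (u + 42) + 6 = (42 + u) + 6 = 48 + u)
f(x) = (-102 + x)/(96 + x)
f(-189) + Y(88) = (-102 - 189)/(96 - 189) + (48 + 88) = -291/(-93) + 136 = -1/93*(-291) + 136 = 97/31 + 136 = 4313/31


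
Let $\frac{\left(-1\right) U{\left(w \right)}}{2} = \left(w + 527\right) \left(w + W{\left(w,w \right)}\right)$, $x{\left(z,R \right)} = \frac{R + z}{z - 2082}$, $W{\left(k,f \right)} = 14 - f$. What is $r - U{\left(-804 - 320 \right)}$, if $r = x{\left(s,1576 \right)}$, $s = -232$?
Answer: $- \frac{19341084}{1157} \approx -16717.0$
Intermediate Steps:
$x{\left(z,R \right)} = \frac{R + z}{-2082 + z}$
$U{\left(w \right)} = -14756 - 28 w$ ($U{\left(w \right)} = - 2 \left(w + 527\right) \left(w - \left(-14 + w\right)\right) = - 2 \left(527 + w\right) 14 = - 2 \left(7378 + 14 w\right) = -14756 - 28 w$)
$r = - \frac{672}{1157}$ ($r = \frac{1576 - 232}{-2082 - 232} = \frac{1}{-2314} \cdot 1344 = \left(- \frac{1}{2314}\right) 1344 = - \frac{672}{1157} \approx -0.58081$)
$r - U{\left(-804 - 320 \right)} = - \frac{672}{1157} - \left(-14756 - 28 \left(-804 - 320\right)\right) = - \frac{672}{1157} - \left(-14756 - -31472\right) = - \frac{672}{1157} - \left(-14756 + 31472\right) = - \frac{672}{1157} - 16716 = - \frac{19341084}{1157}$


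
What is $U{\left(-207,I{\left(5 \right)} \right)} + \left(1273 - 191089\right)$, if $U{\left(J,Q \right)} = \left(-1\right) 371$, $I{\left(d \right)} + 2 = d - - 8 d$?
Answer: $-190187$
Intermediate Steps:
$I{\left(d \right)} = -2 + 9 d$ ($I{\left(d \right)} = -2 + \left(d - - 8 d\right) = -2 + \left(d + 8 d\right) = -2 + 9 d$)
$U{\left(J,Q \right)} = -371$
$U{\left(-207,I{\left(5 \right)} \right)} + \left(1273 - 191089\right) = -371 + \left(1273 - 191089\right) = -371 - 189816 = -190187$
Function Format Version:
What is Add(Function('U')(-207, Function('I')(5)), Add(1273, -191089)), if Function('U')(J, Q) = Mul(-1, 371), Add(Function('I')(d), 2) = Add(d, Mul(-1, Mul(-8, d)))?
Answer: -190187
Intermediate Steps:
Function('I')(d) = Add(-2, Mul(9, d)) (Function('I')(d) = Add(-2, Add(d, Mul(-1, Mul(-8, d)))) = Add(-2, Add(d, Mul(8, d))) = Add(-2, Mul(9, d)))
Function('U')(J, Q) = -371
Add(Function('U')(-207, Function('I')(5)), Add(1273, -191089)) = Add(-371, Add(1273, -191089)) = Add(-371, -189816) = -190187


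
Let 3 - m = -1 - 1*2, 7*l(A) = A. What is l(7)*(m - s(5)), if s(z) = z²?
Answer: -19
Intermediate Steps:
l(A) = A/7
m = 6 (m = 3 - (-1 - 1*2) = 3 - (-1 - 2) = 3 - 1*(-3) = 3 + 3 = 6)
l(7)*(m - s(5)) = ((⅐)*7)*(6 - 1*5²) = 1*(6 - 1*25) = 1*(6 - 25) = 1*(-19) = -19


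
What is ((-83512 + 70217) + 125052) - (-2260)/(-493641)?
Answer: 55167834977/493641 ≈ 1.1176e+5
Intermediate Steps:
((-83512 + 70217) + 125052) - (-2260)/(-493641) = (-13295 + 125052) - (-2260)*(-1)/493641 = 111757 - 1*2260/493641 = 111757 - 2260/493641 = 55167834977/493641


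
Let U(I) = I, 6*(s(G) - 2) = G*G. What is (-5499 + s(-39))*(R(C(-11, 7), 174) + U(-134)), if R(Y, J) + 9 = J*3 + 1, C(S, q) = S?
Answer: -1992530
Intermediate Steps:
s(G) = 2 + G**2/6 (s(G) = 2 + (G*G)/6 = 2 + G**2/6)
R(Y, J) = -8 + 3*J (R(Y, J) = -9 + (J*3 + 1) = -9 + (3*J + 1) = -9 + (1 + 3*J) = -8 + 3*J)
(-5499 + s(-39))*(R(C(-11, 7), 174) + U(-134)) = (-5499 + (2 + (1/6)*(-39)**2))*((-8 + 3*174) - 134) = (-5499 + (2 + (1/6)*1521))*((-8 + 522) - 134) = (-5499 + (2 + 507/2))*(514 - 134) = (-5499 + 511/2)*380 = -10487/2*380 = -1992530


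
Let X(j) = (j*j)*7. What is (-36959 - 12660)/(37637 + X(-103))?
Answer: -49619/111900 ≈ -0.44342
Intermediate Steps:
X(j) = 7*j**2 (X(j) = j**2*7 = 7*j**2)
(-36959 - 12660)/(37637 + X(-103)) = (-36959 - 12660)/(37637 + 7*(-103)**2) = -49619/(37637 + 7*10609) = -49619/(37637 + 74263) = -49619/111900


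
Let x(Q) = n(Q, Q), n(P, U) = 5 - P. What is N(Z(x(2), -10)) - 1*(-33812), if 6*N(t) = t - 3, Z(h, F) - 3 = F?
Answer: 101431/3 ≈ 33810.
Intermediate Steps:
x(Q) = 5 - Q
Z(h, F) = 3 + F
N(t) = -½ + t/6 (N(t) = (t - 3)/6 = (-3 + t)/6 = -½ + t/6)
N(Z(x(2), -10)) - 1*(-33812) = (-½ + (3 - 10)/6) - 1*(-33812) = (-½ + (⅙)*(-7)) + 33812 = (-½ - 7/6) + 33812 = -5/3 + 33812 = 101431/3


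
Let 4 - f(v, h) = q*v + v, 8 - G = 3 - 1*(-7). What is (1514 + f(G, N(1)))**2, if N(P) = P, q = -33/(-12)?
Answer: 9308601/4 ≈ 2.3272e+6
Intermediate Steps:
q = 11/4 (q = -33*(-1/12) = 11/4 ≈ 2.7500)
G = -2 (G = 8 - (3 - 1*(-7)) = 8 - (3 + 7) = 8 - 1*10 = 8 - 10 = -2)
f(v, h) = 4 - 15*v/4 (f(v, h) = 4 - (11*v/4 + v) = 4 - 15*v/4)
(1514 + f(G, N(1)))**2 = (1514 + (4 - 15/4*(-2)))**2 = (1514 + (4 + 15/2))**2 = (1514 + 23/2)**2 = (3051/2)**2 = 9308601/4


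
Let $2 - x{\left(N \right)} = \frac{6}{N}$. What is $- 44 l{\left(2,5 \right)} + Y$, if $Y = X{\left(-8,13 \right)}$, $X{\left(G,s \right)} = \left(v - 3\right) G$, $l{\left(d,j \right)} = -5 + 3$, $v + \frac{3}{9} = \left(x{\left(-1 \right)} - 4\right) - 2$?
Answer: $\frac{296}{3} \approx 98.667$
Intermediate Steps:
$x{\left(N \right)} = 2 - \frac{6}{N}$
$v = \frac{5}{3}$ ($v = - \frac{1}{3} - -2 = - \frac{1}{3} + \left(\left(\left(2 - -6\right) - 4\right) - 2\right) = - \frac{1}{3} + \left(\left(\left(2 + 6\right) - 4\right) - 2\right) = - \frac{1}{3} + \left(\left(8 - 4\right) - 2\right) = - \frac{1}{3} + \left(4 - 2\right) = - \frac{1}{3} + 2 = \frac{5}{3} \approx 1.6667$)
$l{\left(d,j \right)} = -2$
$X{\left(G,s \right)} = - \frac{4 G}{3}$ ($X{\left(G,s \right)} = \left(\frac{5}{3} - 3\right) G = - \frac{4 G}{3}$)
$Y = \frac{32}{3}$ ($Y = \left(- \frac{4}{3}\right) \left(-8\right) = \frac{32}{3} \approx 10.667$)
$- 44 l{\left(2,5 \right)} + Y = \left(-44\right) \left(-2\right) + \frac{32}{3} = 88 + \frac{32}{3} = \frac{296}{3}$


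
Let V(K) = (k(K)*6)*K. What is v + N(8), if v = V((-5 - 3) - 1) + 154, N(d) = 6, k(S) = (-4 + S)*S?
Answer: -6158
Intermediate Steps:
k(S) = S*(-4 + S)
V(K) = 6*K**2*(-4 + K) (V(K) = ((K*(-4 + K))*6)*K = (6*K*(-4 + K))*K = 6*K**2*(-4 + K))
v = -6164 (v = 6*((-5 - 3) - 1)**2*(-4 + ((-5 - 3) - 1)) + 154 = 6*(-8 - 1)**2*(-4 + (-8 - 1)) + 154 = 6*(-9)**2*(-4 - 9) + 154 = 6*81*(-13) + 154 = -6318 + 154 = -6164)
v + N(8) = -6164 + 6 = -6158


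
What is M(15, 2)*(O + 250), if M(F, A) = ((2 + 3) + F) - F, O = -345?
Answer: -475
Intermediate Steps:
M(F, A) = 5 (M(F, A) = (5 + F) - F = 5)
M(15, 2)*(O + 250) = 5*(-345 + 250) = 5*(-95) = -475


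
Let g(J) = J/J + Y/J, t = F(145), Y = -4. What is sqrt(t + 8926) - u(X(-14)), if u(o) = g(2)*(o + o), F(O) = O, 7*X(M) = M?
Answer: -4 + sqrt(9071) ≈ 91.242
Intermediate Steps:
X(M) = M/7
t = 145
g(J) = 1 - 4/J (g(J) = J/J - 4/J = 1 - 4/J)
u(o) = -2*o (u(o) = ((-4 + 2)/2)*(o + o) = ((1/2)*(-2))*(2*o) = -2*o)
sqrt(t + 8926) - u(X(-14)) = sqrt(145 + 8926) - (-2)*(1/7)*(-14) = sqrt(9071) - (-2)*(-2) = sqrt(9071) - 1*4 = sqrt(9071) - 4 = -4 + sqrt(9071)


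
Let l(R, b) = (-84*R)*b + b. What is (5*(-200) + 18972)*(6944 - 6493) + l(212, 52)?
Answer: 7179408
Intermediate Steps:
l(R, b) = b - 84*R*b (l(R, b) = -84*R*b + b = b - 84*R*b)
(5*(-200) + 18972)*(6944 - 6493) + l(212, 52) = (5*(-200) + 18972)*(6944 - 6493) + 52*(1 - 84*212) = (-1000 + 18972)*451 + 52*(1 - 17808) = 17972*451 + 52*(-17807) = 8105372 - 925964 = 7179408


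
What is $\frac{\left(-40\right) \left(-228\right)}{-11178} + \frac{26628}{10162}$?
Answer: $\frac{17080862}{9465903} \approx 1.8045$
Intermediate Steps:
$\frac{\left(-40\right) \left(-228\right)}{-11178} + \frac{26628}{10162} = 9120 \left(- \frac{1}{11178}\right) + 26628 \cdot \frac{1}{10162} = - \frac{1520}{1863} + \frac{13314}{5081} = \frac{17080862}{9465903}$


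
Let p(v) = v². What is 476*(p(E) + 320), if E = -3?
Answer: 156604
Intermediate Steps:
476*(p(E) + 320) = 476*((-3)² + 320) = 476*(9 + 320) = 476*329 = 156604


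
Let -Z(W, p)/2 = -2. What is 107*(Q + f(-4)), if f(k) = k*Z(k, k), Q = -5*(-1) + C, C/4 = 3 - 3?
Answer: -1177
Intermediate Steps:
C = 0 (C = 4*(3 - 3) = 4*0 = 0)
Z(W, p) = 4 (Z(W, p) = -2*(-2) = 4)
Q = 5 (Q = -5*(-1) + 0 = 5 + 0 = 5)
f(k) = 4*k (f(k) = k*4 = 4*k)
107*(Q + f(-4)) = 107*(5 + 4*(-4)) = 107*(5 - 16) = 107*(-11) = -1177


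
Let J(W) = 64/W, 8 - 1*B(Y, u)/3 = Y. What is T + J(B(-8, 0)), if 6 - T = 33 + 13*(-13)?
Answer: 430/3 ≈ 143.33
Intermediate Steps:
B(Y, u) = 24 - 3*Y
T = 142 (T = 6 - (33 + 13*(-13)) = 6 - (33 - 169) = 6 - 1*(-136) = 6 + 136 = 142)
T + J(B(-8, 0)) = 142 + 64/(24 - 3*(-8)) = 142 + 64/(24 + 24) = 142 + 64/48 = 142 + 64*(1/48) = 142 + 4/3 = 430/3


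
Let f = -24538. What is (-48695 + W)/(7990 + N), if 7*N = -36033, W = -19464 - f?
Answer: -305347/19897 ≈ -15.346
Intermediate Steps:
W = 5074 (W = -19464 - 1*(-24538) = -19464 + 24538 = 5074)
N = -36033/7 (N = (⅐)*(-36033) = -36033/7 ≈ -5147.6)
(-48695 + W)/(7990 + N) = (-48695 + 5074)/(7990 - 36033/7) = -43621/19897/7 = -43621*7/19897 = -305347/19897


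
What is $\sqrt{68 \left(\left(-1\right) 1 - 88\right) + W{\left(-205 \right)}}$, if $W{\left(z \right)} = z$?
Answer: $i \sqrt{6257} \approx 79.101 i$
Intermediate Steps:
$\sqrt{68 \left(\left(-1\right) 1 - 88\right) + W{\left(-205 \right)}} = \sqrt{68 \left(\left(-1\right) 1 - 88\right) - 205} = \sqrt{68 \left(-1 - 88\right) - 205} = \sqrt{68 \left(-89\right) - 205} = \sqrt{-6052 - 205} = \sqrt{-6257} = i \sqrt{6257}$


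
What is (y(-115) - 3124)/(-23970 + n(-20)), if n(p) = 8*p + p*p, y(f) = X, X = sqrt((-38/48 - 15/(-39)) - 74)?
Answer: 1562/11865 - I*sqrt(1810770)/3701880 ≈ 0.13165 - 0.0003635*I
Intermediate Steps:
X = I*sqrt(1810770)/156 (X = sqrt((-38*1/48 - 15*(-1/39)) - 74) = sqrt((-19/24 + 5/13) - 74) = sqrt(-127/312 - 74) = sqrt(-23215/312) = I*sqrt(1810770)/156 ≈ 8.6259*I)
y(f) = I*sqrt(1810770)/156
n(p) = p**2 + 8*p (n(p) = 8*p + p**2 = p**2 + 8*p)
(y(-115) - 3124)/(-23970 + n(-20)) = (I*sqrt(1810770)/156 - 3124)/(-23970 - 20*(8 - 20)) = (-3124 + I*sqrt(1810770)/156)/(-23970 - 20*(-12)) = (-3124 + I*sqrt(1810770)/156)/(-23970 + 240) = (-3124 + I*sqrt(1810770)/156)/(-23730) = (-3124 + I*sqrt(1810770)/156)*(-1/23730) = 1562/11865 - I*sqrt(1810770)/3701880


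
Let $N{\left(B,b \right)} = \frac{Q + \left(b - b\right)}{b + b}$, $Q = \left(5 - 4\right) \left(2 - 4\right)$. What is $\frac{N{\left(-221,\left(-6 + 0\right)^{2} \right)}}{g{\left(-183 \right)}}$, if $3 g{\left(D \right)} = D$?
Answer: $\frac{1}{2196} \approx 0.00045537$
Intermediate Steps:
$g{\left(D \right)} = \frac{D}{3}$
$Q = -2$ ($Q = 1 \left(-2\right) = -2$)
$N{\left(B,b \right)} = - \frac{1}{b}$ ($N{\left(B,b \right)} = \frac{-2 + \left(b - b\right)}{b + b} = \frac{-2 + 0}{2 b} = - 2 \frac{1}{2 b} = - \frac{1}{b}$)
$\frac{N{\left(-221,\left(-6 + 0\right)^{2} \right)}}{g{\left(-183 \right)}} = \frac{\left(-1\right) \frac{1}{\left(-6 + 0\right)^{2}}}{\frac{1}{3} \left(-183\right)} = \frac{\left(-1\right) \frac{1}{\left(-6\right)^{2}}}{-61} = - \frac{1}{36} \left(- \frac{1}{61}\right) = \left(-1\right) \frac{1}{36} \left(- \frac{1}{61}\right) = \left(- \frac{1}{36}\right) \left(- \frac{1}{61}\right) = \frac{1}{2196}$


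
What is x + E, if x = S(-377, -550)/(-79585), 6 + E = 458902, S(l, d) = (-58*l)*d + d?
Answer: 664241182/1447 ≈ 4.5905e+5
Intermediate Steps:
S(l, d) = d - 58*d*l (S(l, d) = -58*d*l + d = d - 58*d*l)
E = 458896 (E = -6 + 458902 = 458896)
x = 218670/1447 (x = -550*(1 - 58*(-377))/(-79585) = -550*(1 + 21866)*(-1/79585) = -550*21867*(-1/79585) = -12026850*(-1/79585) = 218670/1447 ≈ 151.12)
x + E = 218670/1447 + 458896 = 664241182/1447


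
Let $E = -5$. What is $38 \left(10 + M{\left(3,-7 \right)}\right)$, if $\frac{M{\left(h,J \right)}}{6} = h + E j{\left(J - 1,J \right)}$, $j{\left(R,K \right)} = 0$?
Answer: $1064$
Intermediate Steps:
$M{\left(h,J \right)} = 6 h$ ($M{\left(h,J \right)} = 6 \left(h - 0\right) = 6 \left(h + 0\right) = 6 h$)
$38 \left(10 + M{\left(3,-7 \right)}\right) = 38 \left(10 + 6 \cdot 3\right) = 38 \left(10 + 18\right) = 38 \cdot 28 = 1064$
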